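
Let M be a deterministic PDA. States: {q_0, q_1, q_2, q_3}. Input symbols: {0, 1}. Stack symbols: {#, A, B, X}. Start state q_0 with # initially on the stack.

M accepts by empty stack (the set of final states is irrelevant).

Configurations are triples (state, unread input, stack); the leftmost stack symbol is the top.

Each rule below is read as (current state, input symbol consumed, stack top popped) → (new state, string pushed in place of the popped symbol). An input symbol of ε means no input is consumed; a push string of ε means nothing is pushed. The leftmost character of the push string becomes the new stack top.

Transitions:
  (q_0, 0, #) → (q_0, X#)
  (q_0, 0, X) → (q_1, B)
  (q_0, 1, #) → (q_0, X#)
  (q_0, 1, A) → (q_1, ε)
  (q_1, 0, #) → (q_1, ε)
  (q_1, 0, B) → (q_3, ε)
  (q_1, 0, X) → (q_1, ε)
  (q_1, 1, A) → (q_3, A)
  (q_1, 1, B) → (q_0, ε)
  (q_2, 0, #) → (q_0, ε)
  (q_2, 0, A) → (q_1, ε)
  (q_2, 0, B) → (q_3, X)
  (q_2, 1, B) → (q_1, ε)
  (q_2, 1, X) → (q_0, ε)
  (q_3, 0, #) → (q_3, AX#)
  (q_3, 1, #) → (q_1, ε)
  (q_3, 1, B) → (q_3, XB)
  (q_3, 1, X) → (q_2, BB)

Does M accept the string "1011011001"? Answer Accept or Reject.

(q_0, 1011011001, #) ⊢ (q_0, 011011001, X#) ⊢ (q_1, 11011001, B#) ⊢ (q_0, 1011001, #) ⊢ (q_0, 011001, X#) ⊢ (q_1, 11001, B#) ⊢ (q_0, 1001, #) ⊢ (q_0, 001, X#) ⊢ (q_1, 01, B#) ⊢ (q_3, 1, #) ⊢ (q_1, ε, ε)
All input consumed and the stack is empty.

Accept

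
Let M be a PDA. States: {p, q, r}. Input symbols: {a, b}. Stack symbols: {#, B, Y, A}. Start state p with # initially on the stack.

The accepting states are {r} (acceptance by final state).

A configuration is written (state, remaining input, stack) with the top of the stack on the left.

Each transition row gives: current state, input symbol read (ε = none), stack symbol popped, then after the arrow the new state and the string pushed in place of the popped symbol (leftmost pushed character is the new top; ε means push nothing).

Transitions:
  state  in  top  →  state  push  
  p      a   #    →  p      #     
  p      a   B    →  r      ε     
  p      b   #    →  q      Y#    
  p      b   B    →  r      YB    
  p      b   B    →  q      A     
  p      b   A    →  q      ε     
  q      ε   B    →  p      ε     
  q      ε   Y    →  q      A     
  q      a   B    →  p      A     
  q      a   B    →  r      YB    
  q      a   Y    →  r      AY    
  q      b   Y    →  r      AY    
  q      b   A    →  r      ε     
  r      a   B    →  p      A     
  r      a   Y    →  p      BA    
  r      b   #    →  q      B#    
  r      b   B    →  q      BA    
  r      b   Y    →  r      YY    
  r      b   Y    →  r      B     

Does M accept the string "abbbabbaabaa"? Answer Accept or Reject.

Accept

One accepting computation: (p, abbbabbaabaa, #) ⊢ (p, bbbabbaabaa, #) ⊢ (q, bbabbaabaa, Y#) ⊢ (q, bbabbaabaa, A#) ⊢ (r, babbaabaa, #) ⊢ (q, abbaabaa, B#) ⊢ (r, bbaabaa, YB#) ⊢ (r, baabaa, BB#) ⊢ (q, aabaa, BAB#) ⊢ (r, abaa, YBAB#) ⊢ (p, baa, BABAB#) ⊢ (r, aa, YBABAB#) ⊢ (p, a, BABABAB#) ⊢ (r, ε, ABABAB#)
All input consumed and state r ∈ F.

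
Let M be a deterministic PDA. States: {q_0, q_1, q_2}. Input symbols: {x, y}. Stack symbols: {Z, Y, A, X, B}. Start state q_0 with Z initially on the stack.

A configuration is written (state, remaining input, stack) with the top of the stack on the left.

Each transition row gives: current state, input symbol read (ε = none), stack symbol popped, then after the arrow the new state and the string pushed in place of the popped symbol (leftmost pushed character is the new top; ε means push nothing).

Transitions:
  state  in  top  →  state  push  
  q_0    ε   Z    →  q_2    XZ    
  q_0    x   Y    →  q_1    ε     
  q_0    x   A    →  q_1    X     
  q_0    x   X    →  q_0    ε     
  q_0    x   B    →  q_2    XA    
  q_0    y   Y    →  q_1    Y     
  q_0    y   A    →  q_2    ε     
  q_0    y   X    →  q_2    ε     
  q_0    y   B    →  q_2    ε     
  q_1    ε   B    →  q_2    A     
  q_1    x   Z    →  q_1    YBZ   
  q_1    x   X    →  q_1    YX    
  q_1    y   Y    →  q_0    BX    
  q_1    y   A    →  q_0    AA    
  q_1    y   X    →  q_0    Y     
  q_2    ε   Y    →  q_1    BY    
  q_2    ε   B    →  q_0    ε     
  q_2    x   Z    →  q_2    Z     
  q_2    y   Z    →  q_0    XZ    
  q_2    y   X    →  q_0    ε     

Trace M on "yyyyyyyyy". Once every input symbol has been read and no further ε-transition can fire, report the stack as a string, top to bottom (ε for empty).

XZ

(q_0, yyyyyyyyy, Z) ⊢ (q_2, yyyyyyyyy, XZ) ⊢ (q_0, yyyyyyyy, Z) ⊢ (q_2, yyyyyyyy, XZ) ⊢ (q_0, yyyyyyy, Z) ⊢ (q_2, yyyyyyy, XZ) ⊢ (q_0, yyyyyy, Z) ⊢ (q_2, yyyyyy, XZ) ⊢ (q_0, yyyyy, Z) ⊢ (q_2, yyyyy, XZ) ⊢ (q_0, yyyy, Z) ⊢ (q_2, yyyy, XZ) ⊢ (q_0, yyy, Z) ⊢ (q_2, yyy, XZ) ⊢ (q_0, yy, Z) ⊢ (q_2, yy, XZ) ⊢ (q_0, y, Z) ⊢ (q_2, y, XZ) ⊢ (q_0, ε, Z) ⊢ (q_2, ε, XZ)
All input consumed in state q_2 with stack XZ.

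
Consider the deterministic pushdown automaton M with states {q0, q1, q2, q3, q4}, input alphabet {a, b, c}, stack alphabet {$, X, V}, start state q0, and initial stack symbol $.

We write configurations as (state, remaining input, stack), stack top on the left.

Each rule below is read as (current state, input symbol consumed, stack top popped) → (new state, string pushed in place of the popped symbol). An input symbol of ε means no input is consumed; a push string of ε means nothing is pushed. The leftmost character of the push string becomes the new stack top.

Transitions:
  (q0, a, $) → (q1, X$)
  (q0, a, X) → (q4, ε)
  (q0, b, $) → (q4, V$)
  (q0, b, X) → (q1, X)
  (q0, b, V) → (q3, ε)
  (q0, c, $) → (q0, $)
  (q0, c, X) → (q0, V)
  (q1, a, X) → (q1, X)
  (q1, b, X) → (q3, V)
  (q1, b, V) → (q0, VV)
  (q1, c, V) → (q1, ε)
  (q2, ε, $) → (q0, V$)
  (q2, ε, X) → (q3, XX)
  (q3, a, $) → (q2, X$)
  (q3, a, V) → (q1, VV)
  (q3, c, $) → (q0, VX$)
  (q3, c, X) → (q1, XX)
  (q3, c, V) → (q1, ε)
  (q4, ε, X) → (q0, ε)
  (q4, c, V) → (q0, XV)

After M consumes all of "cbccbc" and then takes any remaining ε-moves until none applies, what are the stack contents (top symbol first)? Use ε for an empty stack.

(q0, cbccbc, $) ⊢ (q0, bccbc, $) ⊢ (q4, ccbc, V$) ⊢ (q0, cbc, XV$) ⊢ (q0, bc, VV$) ⊢ (q3, c, V$) ⊢ (q1, ε, $)
All input consumed in state q1 with stack $.

$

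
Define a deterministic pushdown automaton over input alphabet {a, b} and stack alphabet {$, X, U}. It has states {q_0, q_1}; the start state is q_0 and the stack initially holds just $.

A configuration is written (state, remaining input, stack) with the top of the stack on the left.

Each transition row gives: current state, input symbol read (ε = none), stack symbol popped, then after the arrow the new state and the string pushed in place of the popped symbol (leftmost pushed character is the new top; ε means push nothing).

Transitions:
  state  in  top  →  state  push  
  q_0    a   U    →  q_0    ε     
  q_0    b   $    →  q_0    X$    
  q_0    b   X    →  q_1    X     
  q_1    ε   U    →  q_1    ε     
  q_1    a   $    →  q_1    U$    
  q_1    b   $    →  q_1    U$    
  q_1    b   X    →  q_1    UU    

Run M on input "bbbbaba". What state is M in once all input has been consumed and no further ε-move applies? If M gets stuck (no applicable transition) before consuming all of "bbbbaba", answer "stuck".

q_1

(q_0, bbbbaba, $)
  read b, top $: go to q_0, push X$ → (q_0, bbbaba, X$)
  read b, top X: go to q_1, push X → (q_1, bbaba, X$)
  read b, top X: go to q_1, push UU → (q_1, baba, UU$)
  ε-move, top U: go to q_1, push ε → (q_1, baba, U$)
  ε-move, top U: go to q_1, push ε → (q_1, baba, $)
  read b, top $: go to q_1, push U$ → (q_1, aba, U$)
  ε-move, top U: go to q_1, push ε → (q_1, aba, $)
  read a, top $: go to q_1, push U$ → (q_1, ba, U$)
  ε-move, top U: go to q_1, push ε → (q_1, ba, $)
  read b, top $: go to q_1, push U$ → (q_1, a, U$)
  ε-move, top U: go to q_1, push ε → (q_1, a, $)
  read a, top $: go to q_1, push U$ → (q_1, ε, U$)
  ε-move, top U: go to q_1, push ε → (q_1, ε, $)
All input consumed; M is in state q_1.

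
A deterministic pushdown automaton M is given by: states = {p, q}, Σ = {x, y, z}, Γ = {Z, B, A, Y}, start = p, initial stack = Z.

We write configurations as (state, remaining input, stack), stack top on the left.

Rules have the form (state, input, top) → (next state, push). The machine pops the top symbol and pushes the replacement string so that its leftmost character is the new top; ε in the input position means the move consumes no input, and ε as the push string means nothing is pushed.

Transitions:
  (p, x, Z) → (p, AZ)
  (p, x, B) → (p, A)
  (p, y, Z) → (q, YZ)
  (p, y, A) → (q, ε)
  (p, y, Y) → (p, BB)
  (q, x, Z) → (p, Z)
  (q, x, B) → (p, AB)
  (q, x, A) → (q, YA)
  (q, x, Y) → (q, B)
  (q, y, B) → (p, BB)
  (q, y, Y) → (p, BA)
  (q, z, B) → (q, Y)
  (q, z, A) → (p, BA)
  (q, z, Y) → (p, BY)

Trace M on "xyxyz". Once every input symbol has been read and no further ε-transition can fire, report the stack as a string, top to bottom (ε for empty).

BYZ

(p, xyxyz, Z)
  read x, top Z: go to p, push AZ → (p, yxyz, AZ)
  read y, top A: go to q, push ε → (q, xyz, Z)
  read x, top Z: go to p, push Z → (p, yz, Z)
  read y, top Z: go to q, push YZ → (q, z, YZ)
  read z, top Y: go to p, push BY → (p, ε, BYZ)
All input consumed in state p with stack BYZ.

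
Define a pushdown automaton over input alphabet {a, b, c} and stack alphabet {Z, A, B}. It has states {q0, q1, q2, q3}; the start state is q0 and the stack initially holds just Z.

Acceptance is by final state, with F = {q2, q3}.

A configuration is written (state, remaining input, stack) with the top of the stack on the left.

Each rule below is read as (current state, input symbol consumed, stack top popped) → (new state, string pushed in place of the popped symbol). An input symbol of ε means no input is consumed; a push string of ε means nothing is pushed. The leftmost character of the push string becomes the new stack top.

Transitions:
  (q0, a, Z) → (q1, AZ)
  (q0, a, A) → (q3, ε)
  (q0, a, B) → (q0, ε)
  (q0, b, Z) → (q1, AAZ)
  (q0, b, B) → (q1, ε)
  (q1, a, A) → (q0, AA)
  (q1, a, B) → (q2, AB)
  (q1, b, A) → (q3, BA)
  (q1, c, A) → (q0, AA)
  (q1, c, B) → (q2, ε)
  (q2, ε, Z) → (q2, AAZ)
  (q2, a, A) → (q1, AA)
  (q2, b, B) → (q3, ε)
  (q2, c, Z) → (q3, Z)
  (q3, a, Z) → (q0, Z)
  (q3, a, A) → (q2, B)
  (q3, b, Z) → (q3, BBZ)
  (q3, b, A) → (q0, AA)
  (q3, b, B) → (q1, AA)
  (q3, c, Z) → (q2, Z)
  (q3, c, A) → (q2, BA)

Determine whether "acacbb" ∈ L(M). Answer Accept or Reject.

Reject

No computation consumes all input and reaches a final state.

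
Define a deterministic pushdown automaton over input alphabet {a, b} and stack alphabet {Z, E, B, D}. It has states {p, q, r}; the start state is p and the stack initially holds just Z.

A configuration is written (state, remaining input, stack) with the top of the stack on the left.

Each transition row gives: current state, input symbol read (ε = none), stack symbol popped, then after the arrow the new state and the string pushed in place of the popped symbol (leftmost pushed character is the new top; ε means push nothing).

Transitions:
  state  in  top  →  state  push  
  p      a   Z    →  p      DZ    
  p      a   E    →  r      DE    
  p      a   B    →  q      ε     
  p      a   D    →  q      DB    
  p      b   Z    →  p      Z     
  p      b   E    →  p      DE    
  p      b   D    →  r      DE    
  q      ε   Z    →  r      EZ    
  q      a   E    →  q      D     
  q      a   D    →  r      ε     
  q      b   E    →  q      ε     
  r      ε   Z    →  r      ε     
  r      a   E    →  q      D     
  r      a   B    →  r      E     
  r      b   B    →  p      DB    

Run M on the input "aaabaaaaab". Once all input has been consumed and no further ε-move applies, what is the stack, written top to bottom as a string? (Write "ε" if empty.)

(p, aaabaaaaab, Z) ⊢ (p, aabaaaaab, DZ) ⊢ (q, abaaaaab, DBZ) ⊢ (r, baaaaab, BZ) ⊢ (p, aaaaab, DBZ) ⊢ (q, aaaab, DBBZ) ⊢ (r, aaab, BBZ) ⊢ (r, aab, EBZ) ⊢ (q, ab, DBZ) ⊢ (r, b, BZ) ⊢ (p, ε, DBZ)
All input consumed in state p with stack DBZ.

DBZ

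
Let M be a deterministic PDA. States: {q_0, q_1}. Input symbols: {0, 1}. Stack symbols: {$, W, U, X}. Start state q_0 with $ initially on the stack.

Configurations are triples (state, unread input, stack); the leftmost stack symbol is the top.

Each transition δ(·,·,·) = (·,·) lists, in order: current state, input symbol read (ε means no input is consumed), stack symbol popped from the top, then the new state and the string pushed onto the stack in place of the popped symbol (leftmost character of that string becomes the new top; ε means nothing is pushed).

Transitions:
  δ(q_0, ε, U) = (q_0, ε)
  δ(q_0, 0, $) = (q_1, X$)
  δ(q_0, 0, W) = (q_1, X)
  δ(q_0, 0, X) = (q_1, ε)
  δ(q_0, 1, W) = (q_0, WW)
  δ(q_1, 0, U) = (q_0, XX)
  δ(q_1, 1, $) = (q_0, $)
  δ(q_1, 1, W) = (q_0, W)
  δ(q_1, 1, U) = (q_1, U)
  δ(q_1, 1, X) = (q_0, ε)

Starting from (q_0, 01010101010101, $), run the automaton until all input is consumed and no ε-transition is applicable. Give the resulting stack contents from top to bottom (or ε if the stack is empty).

(q_0, 01010101010101, $)
  read 0, top $: go to q_1, push X$ → (q_1, 1010101010101, X$)
  read 1, top X: go to q_0, push ε → (q_0, 010101010101, $)
  read 0, top $: go to q_1, push X$ → (q_1, 10101010101, X$)
  read 1, top X: go to q_0, push ε → (q_0, 0101010101, $)
  read 0, top $: go to q_1, push X$ → (q_1, 101010101, X$)
  read 1, top X: go to q_0, push ε → (q_0, 01010101, $)
  read 0, top $: go to q_1, push X$ → (q_1, 1010101, X$)
  read 1, top X: go to q_0, push ε → (q_0, 010101, $)
  read 0, top $: go to q_1, push X$ → (q_1, 10101, X$)
  read 1, top X: go to q_0, push ε → (q_0, 0101, $)
  read 0, top $: go to q_1, push X$ → (q_1, 101, X$)
  read 1, top X: go to q_0, push ε → (q_0, 01, $)
  read 0, top $: go to q_1, push X$ → (q_1, 1, X$)
  read 1, top X: go to q_0, push ε → (q_0, ε, $)
All input consumed in state q_0 with stack $.

$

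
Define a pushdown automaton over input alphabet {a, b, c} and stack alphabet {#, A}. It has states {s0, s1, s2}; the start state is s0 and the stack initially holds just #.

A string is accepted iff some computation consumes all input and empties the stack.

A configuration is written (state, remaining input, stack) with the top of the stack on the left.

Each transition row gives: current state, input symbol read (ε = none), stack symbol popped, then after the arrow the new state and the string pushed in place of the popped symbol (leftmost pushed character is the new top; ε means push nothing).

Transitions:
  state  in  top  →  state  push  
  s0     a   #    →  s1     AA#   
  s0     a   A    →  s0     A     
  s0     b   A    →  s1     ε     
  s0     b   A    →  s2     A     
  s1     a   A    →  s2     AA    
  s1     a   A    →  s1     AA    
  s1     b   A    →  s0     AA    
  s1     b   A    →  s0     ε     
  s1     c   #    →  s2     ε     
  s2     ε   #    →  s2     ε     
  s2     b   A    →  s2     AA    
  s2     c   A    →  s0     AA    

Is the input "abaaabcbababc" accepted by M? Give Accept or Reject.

Accept

One accepting computation: (s0, abaaabcbababc, #) ⊢ (s1, baaabcbababc, AA#) ⊢ (s0, aaabcbababc, A#) ⊢ (s0, aabcbababc, A#) ⊢ (s0, abcbababc, A#) ⊢ (s0, bcbababc, A#) ⊢ (s2, cbababc, A#) ⊢ (s0, bababc, AA#) ⊢ (s1, ababc, A#) ⊢ (s1, babc, AA#) ⊢ (s0, abc, A#) ⊢ (s0, bc, A#) ⊢ (s1, c, #) ⊢ (s2, ε, ε)
All input consumed and the stack is empty.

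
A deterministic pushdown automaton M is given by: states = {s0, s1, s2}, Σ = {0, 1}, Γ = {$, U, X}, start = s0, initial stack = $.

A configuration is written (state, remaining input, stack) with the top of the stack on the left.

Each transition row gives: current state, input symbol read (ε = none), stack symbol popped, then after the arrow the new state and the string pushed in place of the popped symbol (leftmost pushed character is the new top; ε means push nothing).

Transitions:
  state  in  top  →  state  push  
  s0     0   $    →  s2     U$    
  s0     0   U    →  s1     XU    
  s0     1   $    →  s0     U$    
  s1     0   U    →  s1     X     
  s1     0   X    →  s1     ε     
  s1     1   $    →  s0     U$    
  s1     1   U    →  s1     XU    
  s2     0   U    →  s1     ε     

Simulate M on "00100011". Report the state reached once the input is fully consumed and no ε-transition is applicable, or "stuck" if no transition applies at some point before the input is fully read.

stuck

(s0, 00100011, $)
  read 0, top $: go to s2, push U$ → (s2, 0100011, U$)
  read 0, top U: go to s1, push ε → (s1, 100011, $)
  read 1, top $: go to s0, push U$ → (s0, 00011, U$)
  read 0, top U: go to s1, push XU → (s1, 0011, XU$)
  read 0, top X: go to s1, push ε → (s1, 011, U$)
  read 0, top U: go to s1, push X → (s1, 11, X$)
No transition for (s1, 1, top X); M blocks with input 11 remaining.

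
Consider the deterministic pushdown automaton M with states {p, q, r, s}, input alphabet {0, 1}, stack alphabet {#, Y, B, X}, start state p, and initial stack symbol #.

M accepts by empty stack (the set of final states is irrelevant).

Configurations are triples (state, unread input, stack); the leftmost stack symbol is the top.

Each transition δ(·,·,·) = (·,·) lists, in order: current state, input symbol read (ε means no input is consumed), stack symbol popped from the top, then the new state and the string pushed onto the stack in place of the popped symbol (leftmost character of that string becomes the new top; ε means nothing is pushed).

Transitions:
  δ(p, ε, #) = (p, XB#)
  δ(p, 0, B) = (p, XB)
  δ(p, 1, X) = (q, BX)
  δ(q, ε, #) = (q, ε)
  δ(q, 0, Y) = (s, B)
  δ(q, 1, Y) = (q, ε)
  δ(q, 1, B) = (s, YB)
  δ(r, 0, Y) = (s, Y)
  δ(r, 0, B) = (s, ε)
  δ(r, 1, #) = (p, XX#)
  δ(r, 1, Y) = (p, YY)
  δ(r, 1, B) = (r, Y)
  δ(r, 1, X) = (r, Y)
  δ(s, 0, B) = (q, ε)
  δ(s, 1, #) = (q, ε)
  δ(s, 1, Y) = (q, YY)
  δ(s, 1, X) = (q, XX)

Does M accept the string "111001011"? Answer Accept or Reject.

Reject

(p, 111001011, #)
  ε-move, top #: go to p, push XB# → (p, 111001011, XB#)
  read 1, top X: go to q, push BX → (q, 11001011, BXB#)
  read 1, top B: go to s, push YB → (s, 1001011, YBXB#)
  read 1, top Y: go to q, push YY → (q, 001011, YYBXB#)
  read 0, top Y: go to s, push B → (s, 01011, BYBXB#)
  read 0, top B: go to q, push ε → (q, 1011, YBXB#)
  read 1, top Y: go to q, push ε → (q, 011, BXB#)
No transition applies at (q, 011, BXB#); input not fully consumed.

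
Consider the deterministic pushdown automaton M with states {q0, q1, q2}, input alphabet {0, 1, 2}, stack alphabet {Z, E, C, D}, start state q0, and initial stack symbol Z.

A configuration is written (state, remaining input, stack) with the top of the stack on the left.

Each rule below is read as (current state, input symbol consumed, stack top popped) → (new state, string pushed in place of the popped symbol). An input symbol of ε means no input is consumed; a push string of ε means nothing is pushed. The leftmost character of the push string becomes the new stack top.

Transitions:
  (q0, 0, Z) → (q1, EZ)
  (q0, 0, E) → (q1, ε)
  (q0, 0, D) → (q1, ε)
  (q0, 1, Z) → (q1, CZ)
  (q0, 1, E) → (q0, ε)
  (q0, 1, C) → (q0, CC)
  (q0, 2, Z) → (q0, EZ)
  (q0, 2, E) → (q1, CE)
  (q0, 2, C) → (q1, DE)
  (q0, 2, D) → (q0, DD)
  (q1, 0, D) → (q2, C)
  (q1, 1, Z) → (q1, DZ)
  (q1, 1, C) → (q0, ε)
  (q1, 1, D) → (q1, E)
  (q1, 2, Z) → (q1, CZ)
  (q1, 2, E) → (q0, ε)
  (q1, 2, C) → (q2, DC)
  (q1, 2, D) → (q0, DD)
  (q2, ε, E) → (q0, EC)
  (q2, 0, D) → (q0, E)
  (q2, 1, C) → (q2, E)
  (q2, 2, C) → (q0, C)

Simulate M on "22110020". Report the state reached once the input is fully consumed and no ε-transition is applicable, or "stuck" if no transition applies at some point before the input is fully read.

stuck

(q0, 22110020, Z) ⊢ (q0, 2110020, EZ) ⊢ (q1, 110020, CEZ) ⊢ (q0, 10020, EZ) ⊢ (q0, 0020, Z) ⊢ (q1, 020, EZ)
No transition for (q1, 0, top E); M blocks with input 020 remaining.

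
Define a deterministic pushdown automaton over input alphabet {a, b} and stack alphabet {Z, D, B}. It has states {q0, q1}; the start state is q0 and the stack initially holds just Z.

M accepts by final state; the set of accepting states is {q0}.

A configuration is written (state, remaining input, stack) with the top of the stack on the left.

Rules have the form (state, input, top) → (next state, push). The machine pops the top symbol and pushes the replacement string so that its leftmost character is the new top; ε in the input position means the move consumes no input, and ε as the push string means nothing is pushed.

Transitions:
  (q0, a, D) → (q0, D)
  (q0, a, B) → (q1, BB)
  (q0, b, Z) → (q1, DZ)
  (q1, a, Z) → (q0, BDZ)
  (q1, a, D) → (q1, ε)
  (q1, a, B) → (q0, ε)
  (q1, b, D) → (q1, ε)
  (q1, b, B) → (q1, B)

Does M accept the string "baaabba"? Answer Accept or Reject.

Accept

(q0, baaabba, Z) ⊢ (q1, aaabba, DZ) ⊢ (q1, aabba, Z) ⊢ (q0, abba, BDZ) ⊢ (q1, bba, BBDZ) ⊢ (q1, ba, BBDZ) ⊢ (q1, a, BBDZ) ⊢ (q0, ε, BDZ)
All input consumed; state q0 ∈ F.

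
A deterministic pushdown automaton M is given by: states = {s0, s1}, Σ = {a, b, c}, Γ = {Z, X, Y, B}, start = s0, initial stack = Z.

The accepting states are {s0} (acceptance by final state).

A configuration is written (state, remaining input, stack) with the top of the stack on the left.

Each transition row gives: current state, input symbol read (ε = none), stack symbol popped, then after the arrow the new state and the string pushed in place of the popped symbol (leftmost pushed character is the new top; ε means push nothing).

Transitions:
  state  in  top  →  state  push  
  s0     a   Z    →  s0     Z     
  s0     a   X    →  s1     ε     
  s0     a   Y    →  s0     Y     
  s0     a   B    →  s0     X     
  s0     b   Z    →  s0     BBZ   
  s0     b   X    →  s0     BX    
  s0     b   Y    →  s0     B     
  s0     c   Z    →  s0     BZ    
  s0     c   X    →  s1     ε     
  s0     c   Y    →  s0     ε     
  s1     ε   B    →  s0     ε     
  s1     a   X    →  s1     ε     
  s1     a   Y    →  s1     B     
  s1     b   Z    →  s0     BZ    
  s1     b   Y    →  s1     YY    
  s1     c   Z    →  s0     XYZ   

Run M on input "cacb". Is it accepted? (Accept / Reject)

Accept

(s0, cacb, Z)
  read c, top Z: go to s0, push BZ → (s0, acb, BZ)
  read a, top B: go to s0, push X → (s0, cb, XZ)
  read c, top X: go to s1, push ε → (s1, b, Z)
  read b, top Z: go to s0, push BZ → (s0, ε, BZ)
All input consumed; state s0 ∈ F.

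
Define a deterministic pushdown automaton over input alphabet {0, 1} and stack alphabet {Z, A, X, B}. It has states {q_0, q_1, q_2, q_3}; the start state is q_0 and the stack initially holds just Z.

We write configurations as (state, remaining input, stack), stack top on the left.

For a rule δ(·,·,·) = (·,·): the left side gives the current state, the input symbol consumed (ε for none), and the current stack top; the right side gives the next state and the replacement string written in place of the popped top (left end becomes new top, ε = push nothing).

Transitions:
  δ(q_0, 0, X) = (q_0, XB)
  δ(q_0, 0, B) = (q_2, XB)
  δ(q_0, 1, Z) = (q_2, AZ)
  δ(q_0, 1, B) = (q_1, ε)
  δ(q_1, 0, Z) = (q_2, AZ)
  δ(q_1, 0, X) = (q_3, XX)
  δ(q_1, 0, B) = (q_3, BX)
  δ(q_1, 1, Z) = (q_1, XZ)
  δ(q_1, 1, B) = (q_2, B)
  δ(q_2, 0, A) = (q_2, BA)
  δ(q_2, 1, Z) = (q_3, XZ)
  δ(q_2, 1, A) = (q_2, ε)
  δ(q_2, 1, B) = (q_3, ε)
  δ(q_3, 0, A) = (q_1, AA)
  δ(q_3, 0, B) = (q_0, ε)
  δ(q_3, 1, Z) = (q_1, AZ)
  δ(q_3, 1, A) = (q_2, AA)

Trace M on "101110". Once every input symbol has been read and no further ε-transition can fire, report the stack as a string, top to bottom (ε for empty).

(q_0, 101110, Z)
  read 1, top Z: go to q_2, push AZ → (q_2, 01110, AZ)
  read 0, top A: go to q_2, push BA → (q_2, 1110, BAZ)
  read 1, top B: go to q_3, push ε → (q_3, 110, AZ)
  read 1, top A: go to q_2, push AA → (q_2, 10, AAZ)
  read 1, top A: go to q_2, push ε → (q_2, 0, AZ)
  read 0, top A: go to q_2, push BA → (q_2, ε, BAZ)
All input consumed in state q_2 with stack BAZ.

BAZ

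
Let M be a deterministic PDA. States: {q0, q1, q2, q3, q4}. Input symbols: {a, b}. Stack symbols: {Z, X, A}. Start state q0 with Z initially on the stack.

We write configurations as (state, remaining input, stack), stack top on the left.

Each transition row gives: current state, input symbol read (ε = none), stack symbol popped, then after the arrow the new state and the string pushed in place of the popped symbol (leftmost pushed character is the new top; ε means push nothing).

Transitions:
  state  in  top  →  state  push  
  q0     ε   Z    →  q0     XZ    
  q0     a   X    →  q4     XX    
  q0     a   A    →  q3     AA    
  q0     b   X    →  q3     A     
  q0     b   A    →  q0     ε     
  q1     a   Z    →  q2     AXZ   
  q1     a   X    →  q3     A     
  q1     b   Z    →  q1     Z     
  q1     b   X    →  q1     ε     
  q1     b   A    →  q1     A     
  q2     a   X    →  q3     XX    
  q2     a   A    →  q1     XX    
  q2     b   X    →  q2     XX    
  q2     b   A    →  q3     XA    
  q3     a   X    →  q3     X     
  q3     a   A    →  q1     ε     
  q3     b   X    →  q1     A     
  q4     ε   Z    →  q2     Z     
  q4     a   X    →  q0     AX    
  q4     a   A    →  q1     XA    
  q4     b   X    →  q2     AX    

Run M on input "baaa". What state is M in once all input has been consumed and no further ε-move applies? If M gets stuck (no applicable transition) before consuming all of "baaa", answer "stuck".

(q0, baaa, Z) ⊢ (q0, baaa, XZ) ⊢ (q3, aaa, AZ) ⊢ (q1, aa, Z) ⊢ (q2, a, AXZ) ⊢ (q1, ε, XXXZ)
All input consumed; M is in state q1.

q1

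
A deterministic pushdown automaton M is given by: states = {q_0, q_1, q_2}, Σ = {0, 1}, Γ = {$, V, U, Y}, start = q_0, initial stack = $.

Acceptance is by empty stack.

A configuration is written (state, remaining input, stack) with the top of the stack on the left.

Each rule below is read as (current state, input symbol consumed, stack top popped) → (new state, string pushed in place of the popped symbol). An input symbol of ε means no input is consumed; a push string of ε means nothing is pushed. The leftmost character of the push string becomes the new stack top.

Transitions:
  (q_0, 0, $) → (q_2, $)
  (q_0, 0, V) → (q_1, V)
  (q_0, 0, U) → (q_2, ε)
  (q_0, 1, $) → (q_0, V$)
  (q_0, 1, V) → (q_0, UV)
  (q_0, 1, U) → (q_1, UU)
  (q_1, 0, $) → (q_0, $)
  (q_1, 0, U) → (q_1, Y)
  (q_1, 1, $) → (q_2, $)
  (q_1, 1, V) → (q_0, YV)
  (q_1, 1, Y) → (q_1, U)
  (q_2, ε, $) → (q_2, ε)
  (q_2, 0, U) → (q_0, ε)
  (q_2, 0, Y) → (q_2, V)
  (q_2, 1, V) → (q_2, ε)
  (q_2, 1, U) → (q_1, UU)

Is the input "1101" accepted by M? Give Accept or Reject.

Accept

(q_0, 1101, $)
  read 1, top $: go to q_0, push V$ → (q_0, 101, V$)
  read 1, top V: go to q_0, push UV → (q_0, 01, UV$)
  read 0, top U: go to q_2, push ε → (q_2, 1, V$)
  read 1, top V: go to q_2, push ε → (q_2, ε, $)
  ε-move, top $: go to q_2, push ε → (q_2, ε, ε)
All input consumed and the stack is empty.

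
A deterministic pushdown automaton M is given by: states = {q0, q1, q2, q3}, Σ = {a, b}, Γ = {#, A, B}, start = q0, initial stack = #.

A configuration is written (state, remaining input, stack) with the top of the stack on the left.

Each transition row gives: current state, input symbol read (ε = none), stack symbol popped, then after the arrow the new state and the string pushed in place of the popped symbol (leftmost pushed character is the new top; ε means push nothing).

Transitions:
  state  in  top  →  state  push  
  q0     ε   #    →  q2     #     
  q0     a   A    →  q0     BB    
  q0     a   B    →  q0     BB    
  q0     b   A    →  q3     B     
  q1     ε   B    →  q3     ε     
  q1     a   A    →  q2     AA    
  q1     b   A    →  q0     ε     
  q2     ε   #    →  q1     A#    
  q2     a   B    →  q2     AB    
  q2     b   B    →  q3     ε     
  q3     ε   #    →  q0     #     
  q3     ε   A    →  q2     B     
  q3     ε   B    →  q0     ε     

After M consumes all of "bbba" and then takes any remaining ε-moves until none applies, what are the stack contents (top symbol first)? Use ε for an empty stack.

AA#

(q0, bbba, #) ⊢ (q2, bbba, #) ⊢ (q1, bbba, A#) ⊢ (q0, bba, #) ⊢ (q2, bba, #) ⊢ (q1, bba, A#) ⊢ (q0, ba, #) ⊢ (q2, ba, #) ⊢ (q1, ba, A#) ⊢ (q0, a, #) ⊢ (q2, a, #) ⊢ (q1, a, A#) ⊢ (q2, ε, AA#)
All input consumed in state q2 with stack AA#.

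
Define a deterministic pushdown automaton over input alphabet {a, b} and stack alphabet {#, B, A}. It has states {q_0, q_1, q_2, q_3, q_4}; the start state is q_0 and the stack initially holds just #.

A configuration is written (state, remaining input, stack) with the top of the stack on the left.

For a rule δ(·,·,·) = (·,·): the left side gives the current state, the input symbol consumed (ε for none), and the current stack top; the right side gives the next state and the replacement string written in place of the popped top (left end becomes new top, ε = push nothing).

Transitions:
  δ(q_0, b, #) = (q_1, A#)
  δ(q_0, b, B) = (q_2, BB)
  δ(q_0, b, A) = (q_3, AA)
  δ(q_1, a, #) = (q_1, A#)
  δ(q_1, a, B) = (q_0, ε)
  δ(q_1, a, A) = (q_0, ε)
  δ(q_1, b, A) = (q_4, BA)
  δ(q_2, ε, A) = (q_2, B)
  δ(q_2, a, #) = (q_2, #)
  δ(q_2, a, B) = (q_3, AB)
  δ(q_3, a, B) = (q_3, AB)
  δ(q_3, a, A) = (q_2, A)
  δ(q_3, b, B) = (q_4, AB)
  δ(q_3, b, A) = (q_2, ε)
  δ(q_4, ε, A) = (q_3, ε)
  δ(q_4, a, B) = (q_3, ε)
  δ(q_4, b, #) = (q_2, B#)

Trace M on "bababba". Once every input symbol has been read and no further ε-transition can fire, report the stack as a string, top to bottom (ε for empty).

A#

(q_0, bababba, #) ⊢ (q_1, ababba, A#) ⊢ (q_0, babba, #) ⊢ (q_1, abba, A#) ⊢ (q_0, bba, #) ⊢ (q_1, ba, A#) ⊢ (q_4, a, BA#) ⊢ (q_3, ε, A#)
All input consumed in state q_3 with stack A#.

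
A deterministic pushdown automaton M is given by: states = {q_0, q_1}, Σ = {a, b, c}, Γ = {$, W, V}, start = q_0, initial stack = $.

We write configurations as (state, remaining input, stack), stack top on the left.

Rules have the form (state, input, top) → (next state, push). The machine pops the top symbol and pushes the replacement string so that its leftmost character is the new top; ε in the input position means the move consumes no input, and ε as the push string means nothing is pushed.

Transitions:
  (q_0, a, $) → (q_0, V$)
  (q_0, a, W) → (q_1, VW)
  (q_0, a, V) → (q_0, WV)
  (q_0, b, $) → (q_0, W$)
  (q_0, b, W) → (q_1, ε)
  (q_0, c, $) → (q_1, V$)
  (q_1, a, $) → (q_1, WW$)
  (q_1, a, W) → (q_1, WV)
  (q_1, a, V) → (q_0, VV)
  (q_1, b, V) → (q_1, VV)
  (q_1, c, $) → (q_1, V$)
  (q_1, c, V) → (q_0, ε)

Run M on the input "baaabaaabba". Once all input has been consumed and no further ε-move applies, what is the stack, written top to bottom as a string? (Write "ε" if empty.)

VVVVWVVVW$

(q_0, baaabaaabba, $) ⊢ (q_0, aaabaaabba, W$) ⊢ (q_1, aabaaabba, VW$) ⊢ (q_0, abaaabba, VVW$) ⊢ (q_0, baaabba, WVVW$) ⊢ (q_1, aaabba, VVW$) ⊢ (q_0, aabba, VVVW$) ⊢ (q_0, abba, WVVVW$) ⊢ (q_1, bba, VWVVVW$) ⊢ (q_1, ba, VVWVVVW$) ⊢ (q_1, a, VVVWVVVW$) ⊢ (q_0, ε, VVVVWVVVW$)
All input consumed in state q_0 with stack VVVVWVVVW$.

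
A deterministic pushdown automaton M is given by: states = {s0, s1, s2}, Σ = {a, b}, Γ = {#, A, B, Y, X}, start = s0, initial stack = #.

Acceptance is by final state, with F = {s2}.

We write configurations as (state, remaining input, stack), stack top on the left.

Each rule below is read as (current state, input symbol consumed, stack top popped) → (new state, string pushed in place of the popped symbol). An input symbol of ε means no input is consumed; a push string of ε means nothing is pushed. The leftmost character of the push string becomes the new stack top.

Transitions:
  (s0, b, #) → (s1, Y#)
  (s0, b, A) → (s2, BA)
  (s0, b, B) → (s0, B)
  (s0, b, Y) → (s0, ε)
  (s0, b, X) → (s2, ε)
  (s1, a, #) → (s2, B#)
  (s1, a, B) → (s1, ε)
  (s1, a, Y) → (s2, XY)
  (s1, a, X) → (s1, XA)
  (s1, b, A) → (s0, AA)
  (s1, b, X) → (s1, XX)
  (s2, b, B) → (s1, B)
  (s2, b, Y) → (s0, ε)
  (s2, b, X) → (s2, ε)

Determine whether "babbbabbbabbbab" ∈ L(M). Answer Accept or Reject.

Accept

(s0, babbbabbbabbbab, #)
  read b, top #: go to s1, push Y# → (s1, abbbabbbabbbab, Y#)
  read a, top Y: go to s2, push XY → (s2, bbbabbbabbbab, XY#)
  read b, top X: go to s2, push ε → (s2, bbabbbabbbab, Y#)
  read b, top Y: go to s0, push ε → (s0, babbbabbbab, #)
  read b, top #: go to s1, push Y# → (s1, abbbabbbab, Y#)
  read a, top Y: go to s2, push XY → (s2, bbbabbbab, XY#)
  read b, top X: go to s2, push ε → (s2, bbabbbab, Y#)
  read b, top Y: go to s0, push ε → (s0, babbbab, #)
  read b, top #: go to s1, push Y# → (s1, abbbab, Y#)
  read a, top Y: go to s2, push XY → (s2, bbbab, XY#)
  read b, top X: go to s2, push ε → (s2, bbab, Y#)
  read b, top Y: go to s0, push ε → (s0, bab, #)
  read b, top #: go to s1, push Y# → (s1, ab, Y#)
  read a, top Y: go to s2, push XY → (s2, b, XY#)
  read b, top X: go to s2, push ε → (s2, ε, Y#)
All input consumed; state s2 ∈ F.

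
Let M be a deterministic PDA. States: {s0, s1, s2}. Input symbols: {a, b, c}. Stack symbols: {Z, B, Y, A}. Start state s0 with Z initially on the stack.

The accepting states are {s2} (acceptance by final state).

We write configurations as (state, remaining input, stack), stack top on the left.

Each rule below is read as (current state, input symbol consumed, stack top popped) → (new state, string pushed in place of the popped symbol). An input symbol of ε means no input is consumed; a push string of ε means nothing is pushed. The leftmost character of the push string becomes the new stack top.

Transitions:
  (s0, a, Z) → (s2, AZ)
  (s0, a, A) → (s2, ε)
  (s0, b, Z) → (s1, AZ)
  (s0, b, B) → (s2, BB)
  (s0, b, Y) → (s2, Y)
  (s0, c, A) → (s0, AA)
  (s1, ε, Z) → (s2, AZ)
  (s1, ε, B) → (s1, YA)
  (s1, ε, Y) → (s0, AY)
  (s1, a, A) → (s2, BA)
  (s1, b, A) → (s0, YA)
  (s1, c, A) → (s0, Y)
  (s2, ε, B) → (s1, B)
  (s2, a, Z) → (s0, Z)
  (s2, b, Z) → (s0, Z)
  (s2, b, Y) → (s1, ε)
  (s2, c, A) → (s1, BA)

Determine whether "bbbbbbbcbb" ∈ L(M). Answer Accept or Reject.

Accept

(s0, bbbbbbbcbb, Z)
  read b, top Z: go to s1, push AZ → (s1, bbbbbbcbb, AZ)
  read b, top A: go to s0, push YA → (s0, bbbbbcbb, YAZ)
  read b, top Y: go to s2, push Y → (s2, bbbbcbb, YAZ)
  read b, top Y: go to s1, push ε → (s1, bbbcbb, AZ)
  read b, top A: go to s0, push YA → (s0, bbcbb, YAZ)
  read b, top Y: go to s2, push Y → (s2, bcbb, YAZ)
  read b, top Y: go to s1, push ε → (s1, cbb, AZ)
  read c, top A: go to s0, push Y → (s0, bb, YZ)
  read b, top Y: go to s2, push Y → (s2, b, YZ)
  read b, top Y: go to s1, push ε → (s1, ε, Z)
  ε-move, top Z: go to s2, push AZ → (s2, ε, AZ)
All input consumed; state s2 ∈ F.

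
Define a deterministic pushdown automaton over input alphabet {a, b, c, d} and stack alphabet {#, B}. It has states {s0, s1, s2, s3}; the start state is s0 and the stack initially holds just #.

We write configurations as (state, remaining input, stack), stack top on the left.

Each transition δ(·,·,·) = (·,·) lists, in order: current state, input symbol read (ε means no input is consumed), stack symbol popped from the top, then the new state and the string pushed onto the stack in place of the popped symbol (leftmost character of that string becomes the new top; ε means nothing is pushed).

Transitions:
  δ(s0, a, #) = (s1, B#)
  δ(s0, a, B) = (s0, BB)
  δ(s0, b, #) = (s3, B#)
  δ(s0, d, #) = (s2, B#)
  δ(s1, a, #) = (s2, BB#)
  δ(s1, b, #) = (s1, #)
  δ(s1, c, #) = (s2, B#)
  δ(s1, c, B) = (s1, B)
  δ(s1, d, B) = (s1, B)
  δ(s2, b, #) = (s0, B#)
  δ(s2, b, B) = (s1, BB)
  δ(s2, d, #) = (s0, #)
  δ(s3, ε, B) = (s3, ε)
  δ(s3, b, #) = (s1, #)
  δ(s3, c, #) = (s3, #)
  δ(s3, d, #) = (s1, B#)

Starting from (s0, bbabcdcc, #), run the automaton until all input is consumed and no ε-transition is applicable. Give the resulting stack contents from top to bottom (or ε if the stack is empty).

(s0, bbabcdcc, #) ⊢ (s3, babcdcc, B#) ⊢ (s3, babcdcc, #) ⊢ (s1, abcdcc, #) ⊢ (s2, bcdcc, BB#) ⊢ (s1, cdcc, BBB#) ⊢ (s1, dcc, BBB#) ⊢ (s1, cc, BBB#) ⊢ (s1, c, BBB#) ⊢ (s1, ε, BBB#)
All input consumed in state s1 with stack BBB#.

BBB#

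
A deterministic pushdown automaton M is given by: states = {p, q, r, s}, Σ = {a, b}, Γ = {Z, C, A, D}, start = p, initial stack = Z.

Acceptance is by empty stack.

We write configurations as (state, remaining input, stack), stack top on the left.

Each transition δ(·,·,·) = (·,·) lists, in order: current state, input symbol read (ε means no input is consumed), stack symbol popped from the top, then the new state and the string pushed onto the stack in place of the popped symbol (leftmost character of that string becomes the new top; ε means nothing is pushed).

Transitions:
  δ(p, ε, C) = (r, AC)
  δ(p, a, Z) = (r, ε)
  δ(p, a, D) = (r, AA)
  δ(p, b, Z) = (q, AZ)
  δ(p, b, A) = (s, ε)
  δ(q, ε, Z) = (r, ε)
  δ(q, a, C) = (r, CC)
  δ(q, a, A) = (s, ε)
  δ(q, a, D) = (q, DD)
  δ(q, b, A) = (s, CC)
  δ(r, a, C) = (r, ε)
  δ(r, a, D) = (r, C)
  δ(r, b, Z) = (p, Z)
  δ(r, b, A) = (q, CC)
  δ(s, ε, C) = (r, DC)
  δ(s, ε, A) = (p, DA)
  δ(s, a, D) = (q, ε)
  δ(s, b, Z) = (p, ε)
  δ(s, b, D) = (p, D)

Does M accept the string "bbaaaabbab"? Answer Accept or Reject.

(p, bbaaaabbab, Z)
  read b, top Z: go to q, push AZ → (q, baaaabbab, AZ)
  read b, top A: go to s, push CC → (s, aaaabbab, CCZ)
  ε-move, top C: go to r, push DC → (r, aaaabbab, DCCZ)
  read a, top D: go to r, push C → (r, aaabbab, CCCZ)
  read a, top C: go to r, push ε → (r, aabbab, CCZ)
  read a, top C: go to r, push ε → (r, abbab, CZ)
  read a, top C: go to r, push ε → (r, bbab, Z)
  read b, top Z: go to p, push Z → (p, bab, Z)
  read b, top Z: go to q, push AZ → (q, ab, AZ)
  read a, top A: go to s, push ε → (s, b, Z)
  read b, top Z: go to p, push ε → (p, ε, ε)
All input consumed and the stack is empty.

Accept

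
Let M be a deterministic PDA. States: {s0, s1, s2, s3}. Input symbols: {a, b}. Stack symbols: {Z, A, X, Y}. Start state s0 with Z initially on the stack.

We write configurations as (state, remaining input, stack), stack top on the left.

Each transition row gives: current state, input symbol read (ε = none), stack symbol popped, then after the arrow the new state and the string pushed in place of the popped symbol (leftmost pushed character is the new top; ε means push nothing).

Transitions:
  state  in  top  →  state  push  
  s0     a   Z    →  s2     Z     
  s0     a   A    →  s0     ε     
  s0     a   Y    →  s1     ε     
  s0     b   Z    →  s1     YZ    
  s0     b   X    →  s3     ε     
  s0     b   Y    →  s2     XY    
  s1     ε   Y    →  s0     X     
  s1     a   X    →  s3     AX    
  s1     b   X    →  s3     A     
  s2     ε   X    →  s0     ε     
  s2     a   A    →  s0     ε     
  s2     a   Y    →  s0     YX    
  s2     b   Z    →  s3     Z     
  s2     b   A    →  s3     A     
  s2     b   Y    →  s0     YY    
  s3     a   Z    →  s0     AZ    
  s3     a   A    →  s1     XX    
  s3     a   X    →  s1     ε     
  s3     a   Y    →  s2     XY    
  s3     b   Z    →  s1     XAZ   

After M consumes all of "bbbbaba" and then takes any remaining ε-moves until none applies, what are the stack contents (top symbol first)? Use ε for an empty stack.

(s0, bbbbaba, Z) ⊢ (s1, bbbaba, YZ) ⊢ (s0, bbbaba, XZ) ⊢ (s3, bbaba, Z) ⊢ (s1, baba, XAZ) ⊢ (s3, aba, AAZ) ⊢ (s1, ba, XXAZ) ⊢ (s3, a, AXAZ) ⊢ (s1, ε, XXXAZ)
All input consumed in state s1 with stack XXXAZ.

XXXAZ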